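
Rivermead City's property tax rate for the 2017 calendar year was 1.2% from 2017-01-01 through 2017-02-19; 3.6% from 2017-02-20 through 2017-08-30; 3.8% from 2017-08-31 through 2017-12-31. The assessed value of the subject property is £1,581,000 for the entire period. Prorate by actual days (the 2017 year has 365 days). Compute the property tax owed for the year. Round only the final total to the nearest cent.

£52,783.74

2017-01-01 to 2017-02-19: 50 days at 1.2% → £1,581,000 × 1.2% × 50/365 = £2,598.9041
2017-02-20 to 2017-08-30: 192 days at 3.6% → £1,581,000 × 3.6% × 192/365 = £29,939.3753
2017-08-31 to 2017-12-31: 123 days at 3.8% → £1,581,000 × 3.8% × 123/365 = £20,245.4630
Total = £52,783.7425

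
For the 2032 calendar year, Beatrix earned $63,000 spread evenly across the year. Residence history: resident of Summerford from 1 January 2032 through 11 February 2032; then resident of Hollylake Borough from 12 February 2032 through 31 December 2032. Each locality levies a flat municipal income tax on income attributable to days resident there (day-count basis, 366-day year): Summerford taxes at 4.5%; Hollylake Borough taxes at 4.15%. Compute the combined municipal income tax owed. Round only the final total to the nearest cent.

$2,639.80

Summerford, 1 January – 11 February 2032: 42 days → $63,000 × 4.5% × 42/366 = $325.3279
Hollylake Borough, 12 February – 31 December 2032: 324 days → $63,000 × 4.15% × 324/366 = $2,314.4754
Total = $2,639.8033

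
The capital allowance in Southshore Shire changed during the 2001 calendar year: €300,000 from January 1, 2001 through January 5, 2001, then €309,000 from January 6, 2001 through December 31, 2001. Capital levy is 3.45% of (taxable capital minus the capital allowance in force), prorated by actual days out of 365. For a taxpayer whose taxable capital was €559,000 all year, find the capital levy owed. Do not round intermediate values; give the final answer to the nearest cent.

January 1 – January 5, 2001: 5 days, exemption €300,000 → (€559,000 − €300,000) × 3.45% × 5/365 = €122.4041
January 6 – December 31, 2001: 360 days, exemption €309,000 → (€559,000 − €309,000) × 3.45% × 360/365 = €8,506.8493
Total = €8,629.2534

€8,629.25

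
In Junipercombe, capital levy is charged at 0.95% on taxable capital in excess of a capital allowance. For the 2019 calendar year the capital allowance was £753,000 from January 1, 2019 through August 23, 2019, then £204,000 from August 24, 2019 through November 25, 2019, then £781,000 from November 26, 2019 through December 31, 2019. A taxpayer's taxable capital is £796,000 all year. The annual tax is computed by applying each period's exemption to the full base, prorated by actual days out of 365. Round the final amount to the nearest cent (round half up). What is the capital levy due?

January 1 – August 23, 2019: 235 days, exemption £753,000 → (£796,000 − £753,000) × 0.95% × 235/365 = £263.0068
August 24 – November 25, 2019: 94 days, exemption £204,000 → (£796,000 − £204,000) × 0.95% × 94/365 = £1,448.3726
November 26 – December 31, 2019: 36 days, exemption £781,000 → (£796,000 − £781,000) × 0.95% × 36/365 = £14.0548
Total = £1,725.4342

£1,725.43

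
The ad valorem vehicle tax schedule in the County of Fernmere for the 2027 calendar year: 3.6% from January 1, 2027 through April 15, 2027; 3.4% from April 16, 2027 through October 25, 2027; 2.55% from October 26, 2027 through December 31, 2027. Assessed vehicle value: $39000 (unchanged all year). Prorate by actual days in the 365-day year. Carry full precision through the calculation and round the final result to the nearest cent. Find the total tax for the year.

January 1 – April 15, 2027: 105 days at 3.6% → $39000 × 3.6% × 105/365 = $403.8904
April 16 – October 25, 2027: 193 days at 3.4% → $39000 × 3.4% × 193/365 = $701.1452
October 26 – December 31, 2027: 67 days at 2.55% → $39000 × 2.55% × 67/365 = $182.5521
Total = $1287.5877

$1287.59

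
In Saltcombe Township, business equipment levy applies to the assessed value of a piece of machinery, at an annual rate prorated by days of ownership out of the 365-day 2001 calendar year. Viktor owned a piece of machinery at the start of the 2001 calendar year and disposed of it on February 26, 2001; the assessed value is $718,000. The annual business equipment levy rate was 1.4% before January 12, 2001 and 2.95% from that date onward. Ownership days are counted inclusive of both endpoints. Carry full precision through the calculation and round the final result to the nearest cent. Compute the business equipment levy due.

$2,972.32

January 1 – January 11, 2001: 11 days at 1.4% → $718,000 × 1.4% × 11/365 = $302.9370
January 12 – February 26, 2001: 46 days at 2.95% → $718,000 × 2.95% × 46/365 = $2,669.3863
Total = $2,972.3233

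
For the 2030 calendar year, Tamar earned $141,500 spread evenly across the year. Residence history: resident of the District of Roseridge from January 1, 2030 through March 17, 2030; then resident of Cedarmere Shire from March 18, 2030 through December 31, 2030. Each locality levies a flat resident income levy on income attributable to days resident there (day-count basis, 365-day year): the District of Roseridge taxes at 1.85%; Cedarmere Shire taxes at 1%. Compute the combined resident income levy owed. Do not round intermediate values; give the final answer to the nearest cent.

The District of Roseridge, January 1 – March 17, 2030: 76 days → $141,500 × 1.85% × 76/365 = $545.0658
Cedarmere Shire, March 18 – December 31, 2030: 289 days → $141,500 × 1% × 289/365 = $1,120.3699
Total = $1,665.4356

$1,665.44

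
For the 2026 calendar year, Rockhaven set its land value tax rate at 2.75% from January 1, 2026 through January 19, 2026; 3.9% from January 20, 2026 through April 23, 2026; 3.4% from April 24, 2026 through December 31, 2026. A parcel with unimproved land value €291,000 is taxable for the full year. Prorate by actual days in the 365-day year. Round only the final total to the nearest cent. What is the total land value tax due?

January 1 – January 19, 2026: 19 days at 2.75% → €291,000 × 2.75% × 19/365 = €416.5685
January 20 – April 23, 2026: 94 days at 3.9% → €291,000 × 3.9% × 94/365 = €2,922.7562
April 24 – December 31, 2026: 252 days at 3.4% → €291,000 × 3.4% × 252/365 = €6,830.9260
Total = €10,170.2507

€10,170.25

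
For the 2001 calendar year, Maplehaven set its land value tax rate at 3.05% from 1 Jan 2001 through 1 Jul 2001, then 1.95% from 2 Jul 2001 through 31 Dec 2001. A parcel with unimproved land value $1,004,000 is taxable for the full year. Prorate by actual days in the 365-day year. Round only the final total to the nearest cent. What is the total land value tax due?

$25,084.87

1 Jan – 1 Jul 2001: 182 days at 3.05% → $1,004,000 × 3.05% × 182/365 = $15,269.0521
2 Jul – 31 Dec 2001: 183 days at 1.95% → $1,004,000 × 1.95% × 183/365 = $9,815.8192
Total = $25,084.8712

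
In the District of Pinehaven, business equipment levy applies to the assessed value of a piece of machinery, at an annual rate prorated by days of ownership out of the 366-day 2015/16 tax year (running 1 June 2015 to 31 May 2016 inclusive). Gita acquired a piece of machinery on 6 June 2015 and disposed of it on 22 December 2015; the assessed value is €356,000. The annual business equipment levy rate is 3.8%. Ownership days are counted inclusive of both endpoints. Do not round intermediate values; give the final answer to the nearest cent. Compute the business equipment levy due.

€7,392.35

Days held (6 June – 22 December 2015): 200 out of 366
Tax = €356,000 × 3.8% × 200/366 = €7,392.3497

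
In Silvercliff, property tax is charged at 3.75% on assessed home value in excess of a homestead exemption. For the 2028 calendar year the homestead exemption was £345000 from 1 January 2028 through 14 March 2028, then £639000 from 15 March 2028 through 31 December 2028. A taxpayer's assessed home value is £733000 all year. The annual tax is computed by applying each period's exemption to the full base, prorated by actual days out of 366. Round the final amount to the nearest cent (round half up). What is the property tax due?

£5754.10

1 January – 14 March 2028: 74 days, exemption £345000 → (£733000 − £345000) × 3.75% × 74/366 = £2941.8033
15 March – 31 December 2028: 292 days, exemption £639000 → (£733000 − £639000) × 3.75% × 292/366 = £2812.2951
Total = £5754.0984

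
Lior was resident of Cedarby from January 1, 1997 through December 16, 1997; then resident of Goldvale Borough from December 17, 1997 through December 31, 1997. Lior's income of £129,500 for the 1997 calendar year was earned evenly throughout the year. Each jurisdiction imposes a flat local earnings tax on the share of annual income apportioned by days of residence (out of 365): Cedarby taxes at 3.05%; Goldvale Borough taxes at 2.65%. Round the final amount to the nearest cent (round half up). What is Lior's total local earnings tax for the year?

Cedarby, January 1 – December 16, 1997: 350 days → £129,500 × 3.05% × 350/365 = £3,787.4315
Goldvale Borough, December 17 – December 31, 1997: 15 days → £129,500 × 2.65% × 15/365 = £141.0308
Total = £3,928.4623

£3,928.46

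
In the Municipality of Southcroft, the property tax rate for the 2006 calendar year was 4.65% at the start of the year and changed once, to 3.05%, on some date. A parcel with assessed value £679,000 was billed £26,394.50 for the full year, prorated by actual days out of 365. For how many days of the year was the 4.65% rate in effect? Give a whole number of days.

191 days

Let d = days at the first rate; then 365 − d days at the second rate.
£679,000 × [4.65%·d + 3.05%·(365−d)] / 365 = £26,394.50
Solving gives d = 191, so the new rate took effect on 11 July 2006.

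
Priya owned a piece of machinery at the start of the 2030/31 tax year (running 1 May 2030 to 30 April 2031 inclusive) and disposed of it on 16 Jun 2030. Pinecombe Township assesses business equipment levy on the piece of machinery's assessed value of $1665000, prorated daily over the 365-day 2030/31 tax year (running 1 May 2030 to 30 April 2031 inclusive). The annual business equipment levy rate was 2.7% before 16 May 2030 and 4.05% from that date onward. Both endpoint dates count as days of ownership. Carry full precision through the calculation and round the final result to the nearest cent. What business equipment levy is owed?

$7759.36

1 May – 15 May 2030: 15 days at 2.7% → $1665000 × 2.7% × 15/365 = $1847.4658
16 May – 16 Jun 2030: 32 days at 4.05% → $1665000 × 4.05% × 32/365 = $5911.8904
Total = $7759.3562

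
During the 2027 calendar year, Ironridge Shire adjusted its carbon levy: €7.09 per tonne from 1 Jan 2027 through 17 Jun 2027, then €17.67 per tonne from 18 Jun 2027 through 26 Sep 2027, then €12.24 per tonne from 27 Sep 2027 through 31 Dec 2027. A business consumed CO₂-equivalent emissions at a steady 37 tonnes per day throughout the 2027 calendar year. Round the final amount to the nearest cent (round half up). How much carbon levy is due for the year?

1 Jan – 17 Jun 2027: 168 days × 37 tonnes/day = 6,216 tonnes at €7.09/tonne → €44,071.44
18 Jun – 26 Sep 2027: 101 days × 37 tonnes/day = 3,737 tonnes at €17.67/tonne → €66,032.79
27 Sep – 31 Dec 2027: 96 days × 37 tonnes/day = 3,552 tonnes at €12.24/tonne → €43,476.48

€153,580.71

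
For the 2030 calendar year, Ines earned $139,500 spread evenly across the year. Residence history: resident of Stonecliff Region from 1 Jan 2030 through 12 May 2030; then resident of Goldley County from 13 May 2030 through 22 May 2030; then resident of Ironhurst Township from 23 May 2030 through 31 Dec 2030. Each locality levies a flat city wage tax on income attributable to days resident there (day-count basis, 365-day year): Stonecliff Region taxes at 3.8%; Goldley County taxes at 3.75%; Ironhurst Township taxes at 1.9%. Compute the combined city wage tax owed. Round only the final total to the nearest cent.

$3,679.74

Stonecliff Region, 1 Jan – 12 May 2030: 132 days → $139,500 × 3.8% × 132/365 = $1,917.0740
Goldley County, 13 May – 22 May 2030: 10 days → $139,500 × 3.75% × 10/365 = $143.3219
Ironhurst Township, 23 May – 31 Dec 2030: 223 days → $139,500 × 1.9% × 223/365 = $1,619.3466
Total = $3,679.7425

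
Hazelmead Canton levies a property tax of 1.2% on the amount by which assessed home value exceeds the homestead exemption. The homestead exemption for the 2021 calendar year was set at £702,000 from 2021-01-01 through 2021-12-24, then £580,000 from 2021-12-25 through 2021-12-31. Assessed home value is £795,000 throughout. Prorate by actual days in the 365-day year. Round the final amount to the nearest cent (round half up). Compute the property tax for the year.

2021-01-01 to 2021-12-24: 358 days, exemption £702,000 → (£795,000 − £702,000) × 1.2% × 358/365 = £1,094.5973
2021-12-25 to 2021-12-31: 7 days, exemption £580,000 → (£795,000 − £580,000) × 1.2% × 7/365 = £49.4795
Total = £1,144.0767

£1,144.08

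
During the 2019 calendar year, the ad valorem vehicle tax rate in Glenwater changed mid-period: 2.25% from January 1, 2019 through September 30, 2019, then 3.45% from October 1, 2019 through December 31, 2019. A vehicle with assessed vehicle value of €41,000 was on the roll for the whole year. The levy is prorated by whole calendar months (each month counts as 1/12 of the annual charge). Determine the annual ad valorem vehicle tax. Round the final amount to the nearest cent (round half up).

€1,045.50

January 1 – September 30, 2019: 9 months at 2.25% → €41,000 × 2.25% × 9/12 = €691.8750
October 1 – December 31, 2019: 3 months at 3.45% → €41,000 × 3.45% × 3/12 = €353.6250
Total = €1,045.5000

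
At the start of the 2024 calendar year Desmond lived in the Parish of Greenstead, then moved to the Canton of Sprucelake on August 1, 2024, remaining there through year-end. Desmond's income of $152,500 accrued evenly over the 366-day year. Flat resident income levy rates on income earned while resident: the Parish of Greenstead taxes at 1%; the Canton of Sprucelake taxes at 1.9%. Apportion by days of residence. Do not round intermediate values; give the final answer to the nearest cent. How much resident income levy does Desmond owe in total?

$2,098.75

The Parish of Greenstead, January 1 – July 31, 2024: 213 days → $152,500 × 1% × 213/366 = $887.5000
The Canton of Sprucelake, August 1 – December 31, 2024: 153 days → $152,500 × 1.9% × 153/366 = $1,211.2500
Total = $2,098.7500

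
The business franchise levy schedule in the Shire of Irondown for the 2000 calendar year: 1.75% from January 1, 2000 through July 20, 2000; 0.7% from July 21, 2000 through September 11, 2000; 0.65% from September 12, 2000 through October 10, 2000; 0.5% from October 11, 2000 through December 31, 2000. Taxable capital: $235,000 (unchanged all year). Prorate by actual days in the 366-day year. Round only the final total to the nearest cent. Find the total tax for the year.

$2,892.23

January 1 – July 20, 2000: 202 days at 1.75% → $235,000 × 1.75% × 202/366 = $2,269.7404
July 21 – September 11, 2000: 53 days at 0.7% → $235,000 × 0.7% × 53/366 = $238.2104
September 12 – October 10, 2000: 29 days at 0.65% → $235,000 × 0.65% × 29/366 = $121.0314
October 11 – December 31, 2000: 82 days at 0.5% → $235,000 × 0.5% × 82/366 = $263.2514
Total = $2,892.2336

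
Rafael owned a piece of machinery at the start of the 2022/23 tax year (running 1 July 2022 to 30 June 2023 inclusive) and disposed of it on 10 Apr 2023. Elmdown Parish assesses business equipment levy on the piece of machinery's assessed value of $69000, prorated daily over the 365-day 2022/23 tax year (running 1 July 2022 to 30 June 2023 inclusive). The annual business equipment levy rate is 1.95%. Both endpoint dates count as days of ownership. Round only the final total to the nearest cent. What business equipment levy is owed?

$1046.91

Days held (1 Jul 2022 – 10 Apr 2023): 284 out of 365
Tax = $69000 × 1.95% × 284/365 = $1046.9096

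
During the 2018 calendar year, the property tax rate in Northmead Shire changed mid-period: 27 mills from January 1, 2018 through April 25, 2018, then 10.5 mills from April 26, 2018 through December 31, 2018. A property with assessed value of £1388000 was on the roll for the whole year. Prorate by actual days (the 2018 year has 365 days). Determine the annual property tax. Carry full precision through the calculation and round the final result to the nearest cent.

January 1 – April 25, 2018: 115 days at 27 mills → £1388000 × 2.7% × 115/365 = £11807.5068
April 26 – December 31, 2018: 250 days at 10.5 mills → £1388000 × 1.05% × 250/365 = £9982.1918
Total = £21789.6986

£21789.70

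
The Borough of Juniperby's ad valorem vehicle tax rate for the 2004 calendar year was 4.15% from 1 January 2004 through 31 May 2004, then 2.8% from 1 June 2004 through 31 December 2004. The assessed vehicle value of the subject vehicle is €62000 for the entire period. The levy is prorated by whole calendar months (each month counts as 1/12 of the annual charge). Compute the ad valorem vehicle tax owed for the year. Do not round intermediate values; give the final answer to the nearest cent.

1 January – 31 May 2004: 5 months at 4.15% → €62000 × 4.15% × 5/12 = €1072.0833
1 June – 31 December 2004: 7 months at 2.8% → €62000 × 2.8% × 7/12 = €1012.6667
Total = €2084.7500

€2084.75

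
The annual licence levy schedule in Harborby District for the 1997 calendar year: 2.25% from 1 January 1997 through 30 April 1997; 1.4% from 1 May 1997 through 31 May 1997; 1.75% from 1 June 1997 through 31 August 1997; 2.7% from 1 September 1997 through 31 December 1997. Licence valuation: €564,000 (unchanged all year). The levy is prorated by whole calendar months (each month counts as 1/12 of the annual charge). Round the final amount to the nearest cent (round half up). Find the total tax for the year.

1 January – 30 April 1997: 4 months at 2.25% → €564,000 × 2.25% × 4/12 = €4,230.0000
1 May – 31 May 1997: 1 month at 1.4% → €564,000 × 1.4% × 1/12 = €658.0000
1 June – 31 August 1997: 3 months at 1.75% → €564,000 × 1.75% × 3/12 = €2,467.5000
1 September – 31 December 1997: 4 months at 2.7% → €564,000 × 2.7% × 4/12 = €5,076.0000
Total = €12,431.5000

€12,431.50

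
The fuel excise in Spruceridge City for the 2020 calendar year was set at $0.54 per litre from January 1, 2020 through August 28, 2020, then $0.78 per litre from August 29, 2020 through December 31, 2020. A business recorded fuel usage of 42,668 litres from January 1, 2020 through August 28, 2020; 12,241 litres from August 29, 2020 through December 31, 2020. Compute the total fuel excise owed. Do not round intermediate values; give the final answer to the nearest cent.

$32588.70

January 1 – August 28, 2020: 42,668 litres at $0.54/litre → $23040.72
August 29 – December 31, 2020: 12,241 litres at $0.78/litre → $9547.98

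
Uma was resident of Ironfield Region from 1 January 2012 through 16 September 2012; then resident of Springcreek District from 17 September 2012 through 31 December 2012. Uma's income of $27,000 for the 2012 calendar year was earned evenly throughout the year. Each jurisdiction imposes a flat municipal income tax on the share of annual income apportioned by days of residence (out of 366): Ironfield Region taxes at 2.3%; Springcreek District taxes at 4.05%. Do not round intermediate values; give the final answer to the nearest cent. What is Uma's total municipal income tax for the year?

Ironfield Region, 1 January – 16 September 2012: 260 days → $27,000 × 2.3% × 260/366 = $441.1475
Springcreek District, 17 September – 31 December 2012: 106 days → $27,000 × 4.05% × 106/366 = $316.6967
Total = $757.8443

$757.84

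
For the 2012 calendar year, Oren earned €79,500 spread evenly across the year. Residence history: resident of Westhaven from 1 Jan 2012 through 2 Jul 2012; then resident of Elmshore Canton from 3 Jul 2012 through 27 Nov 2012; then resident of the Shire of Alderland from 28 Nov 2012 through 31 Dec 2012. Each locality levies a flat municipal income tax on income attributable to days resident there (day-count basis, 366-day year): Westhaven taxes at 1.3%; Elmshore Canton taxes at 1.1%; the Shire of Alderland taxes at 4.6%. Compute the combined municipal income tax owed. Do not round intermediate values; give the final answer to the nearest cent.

€1,212.92

Westhaven, 1 Jan – 2 Jul 2012: 184 days → €79,500 × 1.3% × 184/366 = €519.5738
Elmshore Canton, 3 Jul – 27 Nov 2012: 148 days → €79,500 × 1.1% × 148/366 = €353.6230
The Shire of Alderland, 28 Nov – 31 Dec 2012: 34 days → €79,500 × 4.6% × 34/366 = €339.7213
Total = €1,212.9180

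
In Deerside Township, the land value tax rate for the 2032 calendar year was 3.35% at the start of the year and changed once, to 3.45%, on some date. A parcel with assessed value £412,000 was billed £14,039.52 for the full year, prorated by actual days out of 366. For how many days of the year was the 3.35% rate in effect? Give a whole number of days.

155 days

Let d = days at the first rate; then 366 − d days at the second rate.
£412,000 × [3.35%·d + 3.45%·(366−d)] / 366 = £14,039.52
Solving gives d = 155, so the new rate took effect on June 4, 2032.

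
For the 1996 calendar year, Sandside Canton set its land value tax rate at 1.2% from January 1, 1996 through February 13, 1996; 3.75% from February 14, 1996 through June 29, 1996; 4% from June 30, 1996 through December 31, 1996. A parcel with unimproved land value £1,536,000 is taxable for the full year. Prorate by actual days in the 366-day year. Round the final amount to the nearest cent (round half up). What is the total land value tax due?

£54,832.26

January 1 – February 13, 1996: 44 days at 1.2% → £1,536,000 × 1.2% × 44/366 = £2,215.8689
February 14 – June 29, 1996: 137 days at 3.75% → £1,536,000 × 3.75% × 137/366 = £21,560.6557
June 30 – December 31, 1996: 185 days at 4% → £1,536,000 × 4% × 185/366 = £31,055.7377
Total = £54,832.2623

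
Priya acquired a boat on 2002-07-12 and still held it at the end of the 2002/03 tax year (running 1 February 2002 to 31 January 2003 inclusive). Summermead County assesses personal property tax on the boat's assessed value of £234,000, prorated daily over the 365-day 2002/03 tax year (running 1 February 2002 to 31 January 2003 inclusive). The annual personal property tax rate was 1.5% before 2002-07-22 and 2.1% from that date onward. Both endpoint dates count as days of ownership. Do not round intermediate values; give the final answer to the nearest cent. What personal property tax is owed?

2002-07-12 to 2002-07-21: 10 days at 1.5% → £234,000 × 1.5% × 10/365 = £96.1644
2002-07-22 to 2003-01-31: 194 days at 2.1% → £234,000 × 2.1% × 194/365 = £2,611.8247
Total = £2,707.9890

£2,707.99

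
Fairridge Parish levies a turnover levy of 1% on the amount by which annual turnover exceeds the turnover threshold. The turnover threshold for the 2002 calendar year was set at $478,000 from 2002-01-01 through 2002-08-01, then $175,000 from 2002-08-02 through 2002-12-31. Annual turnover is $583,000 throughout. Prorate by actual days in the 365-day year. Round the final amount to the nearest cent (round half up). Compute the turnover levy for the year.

$2,311.81

2002-01-01 to 2002-08-01: 213 days, exemption $478,000 → ($583,000 − $478,000) × 1% × 213/365 = $612.7397
2002-08-02 to 2002-12-31: 152 days, exemption $175,000 → ($583,000 − $175,000) × 1% × 152/365 = $1,699.0685
Total = $2,311.8082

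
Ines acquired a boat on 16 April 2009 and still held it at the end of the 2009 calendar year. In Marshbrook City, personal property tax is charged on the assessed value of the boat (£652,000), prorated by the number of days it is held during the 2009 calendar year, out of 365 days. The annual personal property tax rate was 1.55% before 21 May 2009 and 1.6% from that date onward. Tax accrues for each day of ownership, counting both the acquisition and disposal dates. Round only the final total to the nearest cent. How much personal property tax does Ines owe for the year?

16 April – 20 May 2009: 35 days at 1.55% → £652,000 × 1.55% × 35/365 = £969.0685
21 May – 31 December 2009: 225 days at 1.6% → £652,000 × 1.6% × 225/365 = £6,430.6849
Total = £7,399.7534

£7,399.75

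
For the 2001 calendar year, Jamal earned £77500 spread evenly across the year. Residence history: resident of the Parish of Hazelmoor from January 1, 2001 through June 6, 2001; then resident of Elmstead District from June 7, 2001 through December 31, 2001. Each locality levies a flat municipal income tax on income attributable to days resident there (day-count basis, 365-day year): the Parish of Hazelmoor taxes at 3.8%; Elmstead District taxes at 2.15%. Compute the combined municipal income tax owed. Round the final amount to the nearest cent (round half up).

£2216.29

The Parish of Hazelmoor, January 1 – June 6, 2001: 157 days → £77500 × 3.8% × 157/365 = £1266.7534
Elmstead District, June 7 – December 31, 2001: 208 days → £77500 × 2.15% × 208/365 = £949.5342
Total = £2216.2877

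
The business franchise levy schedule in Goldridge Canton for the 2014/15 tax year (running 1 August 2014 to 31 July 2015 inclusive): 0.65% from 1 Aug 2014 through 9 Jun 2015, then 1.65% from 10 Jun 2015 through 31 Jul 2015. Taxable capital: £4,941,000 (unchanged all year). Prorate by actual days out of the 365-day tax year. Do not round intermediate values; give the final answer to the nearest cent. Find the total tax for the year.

£39,155.73

1 Aug 2014 – 9 Jun 2015: 313 days at 0.65% → £4,941,000 × 0.65% × 313/365 = £27,540.9986
10 Jun – 31 Jul 2015: 52 days at 1.65% → £4,941,000 × 1.65% × 52/365 = £11,614.7342
Total = £39,155.7329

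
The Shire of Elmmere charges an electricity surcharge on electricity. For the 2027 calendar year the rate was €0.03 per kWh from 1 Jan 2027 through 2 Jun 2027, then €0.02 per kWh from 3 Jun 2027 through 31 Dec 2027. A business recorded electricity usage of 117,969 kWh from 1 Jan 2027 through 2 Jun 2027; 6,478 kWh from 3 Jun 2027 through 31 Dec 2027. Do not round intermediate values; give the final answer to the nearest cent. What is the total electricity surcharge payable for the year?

1 Jan – 2 Jun 2027: 117,969 kWh at €0.03/kWh → €3539.07
3 Jun – 31 Dec 2027: 6,478 kWh at €0.02/kWh → €129.56

€3668.63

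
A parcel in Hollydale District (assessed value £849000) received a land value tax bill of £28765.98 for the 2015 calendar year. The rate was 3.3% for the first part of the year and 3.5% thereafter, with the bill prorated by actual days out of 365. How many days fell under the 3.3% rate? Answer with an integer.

Let d = days at the first rate; then 365 − d days at the second rate.
£849000 × [3.3%·d + 3.5%·(365−d)] / 365 = £28765.98
Solving gives d = 204, so the new rate took effect on 24 Jul 2015.

204 days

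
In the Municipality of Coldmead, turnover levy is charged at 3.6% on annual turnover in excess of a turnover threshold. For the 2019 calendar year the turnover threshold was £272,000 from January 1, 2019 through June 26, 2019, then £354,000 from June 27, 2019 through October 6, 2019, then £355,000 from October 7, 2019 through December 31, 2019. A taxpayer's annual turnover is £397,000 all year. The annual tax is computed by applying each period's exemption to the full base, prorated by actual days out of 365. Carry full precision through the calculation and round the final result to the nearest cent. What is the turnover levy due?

£2,971.04

January 1 – June 26, 2019: 177 days, exemption £272,000 → (£397,000 − £272,000) × 3.6% × 177/365 = £2,182.1918
June 27 – October 6, 2019: 102 days, exemption £354,000 → (£397,000 − £354,000) × 3.6% × 102/365 = £432.5918
October 7 – December 31, 2019: 86 days, exemption £355,000 → (£397,000 − £355,000) × 3.6% × 86/365 = £356.2521
Total = £2,971.0356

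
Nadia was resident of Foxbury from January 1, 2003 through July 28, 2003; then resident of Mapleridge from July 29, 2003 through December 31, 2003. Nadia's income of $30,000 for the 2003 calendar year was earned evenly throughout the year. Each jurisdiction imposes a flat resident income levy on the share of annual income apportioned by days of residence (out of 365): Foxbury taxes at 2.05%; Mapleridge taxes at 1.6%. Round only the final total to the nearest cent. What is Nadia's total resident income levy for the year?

Foxbury, January 1 – July 28, 2003: 209 days → $30,000 × 2.05% × 209/365 = $352.1507
Mapleridge, July 29 – December 31, 2003: 156 days → $30,000 × 1.6% × 156/365 = $205.1507
Total = $557.3014

$557.30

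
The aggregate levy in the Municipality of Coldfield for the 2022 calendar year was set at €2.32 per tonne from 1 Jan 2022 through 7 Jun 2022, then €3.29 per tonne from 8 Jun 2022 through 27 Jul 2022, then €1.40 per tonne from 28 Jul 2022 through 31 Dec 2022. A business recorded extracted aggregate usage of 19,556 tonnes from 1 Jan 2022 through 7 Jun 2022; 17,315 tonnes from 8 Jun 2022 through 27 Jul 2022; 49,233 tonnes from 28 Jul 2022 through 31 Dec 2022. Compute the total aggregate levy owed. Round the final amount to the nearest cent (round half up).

€171262.47

1 Jan – 7 Jun 2022: 19,556 tonnes at €2.32/tonne → €45369.92
8 Jun – 27 Jul 2022: 17,315 tonnes at €3.29/tonne → €56966.35
28 Jul – 31 Dec 2022: 49,233 tonnes at €1.40/tonne → €68926.20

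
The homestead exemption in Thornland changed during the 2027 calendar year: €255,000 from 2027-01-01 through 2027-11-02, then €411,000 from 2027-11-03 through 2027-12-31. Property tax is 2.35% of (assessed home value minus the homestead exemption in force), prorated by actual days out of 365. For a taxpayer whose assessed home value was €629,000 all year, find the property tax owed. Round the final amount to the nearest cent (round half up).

2027-01-01 to 2027-11-02: 306 days, exemption €255,000 → (€629,000 − €255,000) × 2.35% × 306/365 = €7,368.3123
2027-11-03 to 2027-12-31: 59 days, exemption €411,000 → (€629,000 − €411,000) × 2.35% × 59/365 = €828.1014
Total = €8,196.4137

€8,196.41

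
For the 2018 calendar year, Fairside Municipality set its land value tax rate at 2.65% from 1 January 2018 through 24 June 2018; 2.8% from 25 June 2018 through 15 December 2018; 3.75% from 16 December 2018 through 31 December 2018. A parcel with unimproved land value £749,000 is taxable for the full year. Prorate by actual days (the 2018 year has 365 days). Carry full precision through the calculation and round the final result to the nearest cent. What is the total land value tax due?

1 January – 24 June 2018: 175 days at 2.65% → £749,000 × 2.65% × 175/365 = £9,516.4041
25 June – 15 December 2018: 174 days at 2.8% → £749,000 × 2.8% × 174/365 = £9,997.6110
16 December – 31 December 2018: 16 days at 3.75% → £749,000 × 3.75% × 16/365 = £1,231.2329
Total = £20,745.2479

£20,745.25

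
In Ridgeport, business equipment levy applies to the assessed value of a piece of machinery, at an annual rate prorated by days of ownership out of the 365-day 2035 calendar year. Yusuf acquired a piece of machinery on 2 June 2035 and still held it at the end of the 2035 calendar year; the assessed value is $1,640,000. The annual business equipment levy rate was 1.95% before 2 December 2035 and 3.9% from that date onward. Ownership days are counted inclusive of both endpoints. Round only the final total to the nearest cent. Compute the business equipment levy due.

$21,290.79

2 June – 1 December 2035: 183 days at 1.95% → $1,640,000 × 1.95% × 183/365 = $16,033.8082
2 December – 31 December 2035: 30 days at 3.9% → $1,640,000 × 3.9% × 30/365 = $5,256.9863
Total = $21,290.7945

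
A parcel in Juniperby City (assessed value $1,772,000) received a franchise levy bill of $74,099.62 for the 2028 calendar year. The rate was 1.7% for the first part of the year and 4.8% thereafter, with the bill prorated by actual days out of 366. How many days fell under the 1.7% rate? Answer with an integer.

73 days

Let d = days at the first rate; then 366 − d days at the second rate.
$1,772,000 × [1.7%·d + 4.8%·(366−d)] / 366 = $74,099.62
Solving gives d = 73, so the new rate took effect on 14 March 2028.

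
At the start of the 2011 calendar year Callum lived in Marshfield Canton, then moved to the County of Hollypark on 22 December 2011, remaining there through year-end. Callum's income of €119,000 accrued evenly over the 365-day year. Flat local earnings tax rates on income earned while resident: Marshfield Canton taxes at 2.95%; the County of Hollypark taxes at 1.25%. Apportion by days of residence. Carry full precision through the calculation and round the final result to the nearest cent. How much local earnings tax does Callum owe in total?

€3,455.08

Marshfield Canton, 1 January – 21 December 2011: 355 days → €119,000 × 2.95% × 355/365 = €3,414.3219
The County of Hollypark, 22 December – 31 December 2011: 10 days → €119,000 × 1.25% × 10/365 = €40.7534
Total = €3,455.0753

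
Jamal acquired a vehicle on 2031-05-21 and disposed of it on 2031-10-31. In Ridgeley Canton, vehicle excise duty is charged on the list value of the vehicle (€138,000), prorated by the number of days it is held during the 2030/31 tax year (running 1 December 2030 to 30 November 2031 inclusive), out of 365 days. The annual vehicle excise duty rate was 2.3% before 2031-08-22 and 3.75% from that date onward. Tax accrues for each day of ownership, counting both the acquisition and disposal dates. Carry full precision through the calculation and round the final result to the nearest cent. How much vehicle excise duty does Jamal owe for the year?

€1,815.36

2031-05-21 to 2031-08-21: 93 days at 2.3% → €138,000 × 2.3% × 93/365 = €808.7178
2031-08-22 to 2031-10-31: 71 days at 3.75% → €138,000 × 3.75% × 71/365 = €1,006.6438
Total = €1,815.3616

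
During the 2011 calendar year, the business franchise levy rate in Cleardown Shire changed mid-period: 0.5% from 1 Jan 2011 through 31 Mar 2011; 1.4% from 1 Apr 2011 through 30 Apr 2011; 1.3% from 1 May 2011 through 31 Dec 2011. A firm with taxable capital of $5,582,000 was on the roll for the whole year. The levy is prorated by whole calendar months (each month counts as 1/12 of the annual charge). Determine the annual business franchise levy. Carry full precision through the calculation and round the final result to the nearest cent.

$61,867.17

1 Jan – 31 Mar 2011: 3 months at 0.5% → $5,582,000 × 0.5% × 3/12 = $6,977.5000
1 Apr – 30 Apr 2011: 1 month at 1.4% → $5,582,000 × 1.4% × 1/12 = $6,512.3333
1 May – 31 Dec 2011: 8 months at 1.3% → $5,582,000 × 1.3% × 8/12 = $48,377.3333
Total = $61,867.1667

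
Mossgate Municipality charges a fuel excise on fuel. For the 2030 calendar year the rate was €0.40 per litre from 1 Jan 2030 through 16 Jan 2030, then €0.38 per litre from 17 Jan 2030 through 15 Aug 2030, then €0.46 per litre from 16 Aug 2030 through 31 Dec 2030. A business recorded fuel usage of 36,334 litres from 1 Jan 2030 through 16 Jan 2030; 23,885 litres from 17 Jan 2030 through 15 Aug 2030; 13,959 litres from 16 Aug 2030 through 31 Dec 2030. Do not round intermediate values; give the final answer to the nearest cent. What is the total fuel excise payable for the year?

1 Jan – 16 Jan 2030: 36,334 litres at €0.40/litre → €14,533.60
17 Jan – 15 Aug 2030: 23,885 litres at €0.38/litre → €9,076.30
16 Aug – 31 Dec 2030: 13,959 litres at €0.46/litre → €6,421.14

€30,031.04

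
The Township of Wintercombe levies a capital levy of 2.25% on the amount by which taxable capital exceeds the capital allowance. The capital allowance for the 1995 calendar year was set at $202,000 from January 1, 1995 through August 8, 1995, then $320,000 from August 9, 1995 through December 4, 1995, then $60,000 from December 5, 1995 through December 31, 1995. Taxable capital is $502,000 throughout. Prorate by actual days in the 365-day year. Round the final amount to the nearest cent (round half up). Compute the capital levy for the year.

January 1 – August 8, 1995: 220 days, exemption $202,000 → ($502,000 − $202,000) × 2.25% × 220/365 = $4,068.4932
August 9 – December 4, 1995: 118 days, exemption $320,000 → ($502,000 − $320,000) × 2.25% × 118/365 = $1,323.8630
December 5 – December 31, 1995: 27 days, exemption $60,000 → ($502,000 − $60,000) × 2.25% × 27/365 = $735.6575
Total = $6,128.0137

$6,128.01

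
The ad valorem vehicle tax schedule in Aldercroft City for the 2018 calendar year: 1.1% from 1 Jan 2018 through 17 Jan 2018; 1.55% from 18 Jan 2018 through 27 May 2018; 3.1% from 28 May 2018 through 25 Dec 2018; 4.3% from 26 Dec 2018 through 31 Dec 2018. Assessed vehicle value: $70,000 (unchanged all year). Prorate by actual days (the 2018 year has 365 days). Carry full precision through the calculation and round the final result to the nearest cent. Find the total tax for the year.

$1,732.16

1 Jan – 17 Jan 2018: 17 days at 1.1% → $70,000 × 1.1% × 17/365 = $35.8630
18 Jan – 27 May 2018: 130 days at 1.55% → $70,000 × 1.55% × 130/365 = $386.4384
28 May – 25 Dec 2018: 212 days at 3.1% → $70,000 × 3.1% × 212/365 = $1,260.3836
26 Dec – 31 Dec 2018: 6 days at 4.3% → $70,000 × 4.3% × 6/365 = $49.4795
Total = $1,732.1644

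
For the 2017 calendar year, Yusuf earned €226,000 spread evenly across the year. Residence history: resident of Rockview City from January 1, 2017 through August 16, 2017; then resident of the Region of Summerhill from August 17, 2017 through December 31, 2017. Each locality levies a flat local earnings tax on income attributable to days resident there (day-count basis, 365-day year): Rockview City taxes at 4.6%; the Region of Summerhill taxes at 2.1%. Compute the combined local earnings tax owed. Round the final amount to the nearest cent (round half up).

€8,275.32

Rockview City, January 1 – August 16, 2017: 228 days → €226,000 × 4.6% × 228/365 = €6,493.9397
The Region of Summerhill, August 17 – December 31, 2017: 137 days → €226,000 × 2.1% × 137/365 = €1,781.3753
Total = €8,275.3151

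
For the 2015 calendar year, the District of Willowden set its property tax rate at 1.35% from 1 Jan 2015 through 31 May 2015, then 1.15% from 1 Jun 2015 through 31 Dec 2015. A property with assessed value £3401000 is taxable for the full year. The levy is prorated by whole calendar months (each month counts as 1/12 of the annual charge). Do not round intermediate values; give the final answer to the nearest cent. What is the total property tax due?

£41945.67

1 Jan – 31 May 2015: 5 months at 1.35% → £3401000 × 1.35% × 5/12 = £19130.6250
1 Jun – 31 Dec 2015: 7 months at 1.15% → £3401000 × 1.15% × 7/12 = £22815.0417
Total = £41945.6667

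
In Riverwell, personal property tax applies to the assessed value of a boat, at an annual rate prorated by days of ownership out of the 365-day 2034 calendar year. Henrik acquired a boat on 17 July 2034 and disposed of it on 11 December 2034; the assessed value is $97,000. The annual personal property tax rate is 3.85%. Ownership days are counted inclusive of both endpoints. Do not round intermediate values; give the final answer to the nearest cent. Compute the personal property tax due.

Days held (17 July – 11 December 2034): 148 out of 365
Tax = $97,000 × 3.85% × 148/365 = $1,514.2630

$1,514.26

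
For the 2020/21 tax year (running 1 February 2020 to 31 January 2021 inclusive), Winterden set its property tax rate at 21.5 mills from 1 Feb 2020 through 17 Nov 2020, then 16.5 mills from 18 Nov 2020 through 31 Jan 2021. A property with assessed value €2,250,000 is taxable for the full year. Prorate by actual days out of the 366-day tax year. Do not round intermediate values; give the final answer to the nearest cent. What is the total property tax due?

€46,069.67

1 Feb – 17 Nov 2020: 291 days at 21.5 mills → €2,250,000 × 2.15% × 291/366 = €38,462.0902
18 Nov 2020 – 31 Jan 2021: 75 days at 16.5 mills → €2,250,000 × 1.65% × 75/366 = €7,607.5820
Total = €46,069.6721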